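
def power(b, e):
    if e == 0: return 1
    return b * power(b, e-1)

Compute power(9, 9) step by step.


power(9, 9)
= 9 * power(9, 8)
= 9 * 9 * power(9, 7)
= 9 * 9 * 9 * power(9, 6)
= 9 * 9 * 9 * 9 * power(9, 5)
= 9 * 9 * 9 * 9 * 9 * power(9, 4)
= 9 * 9 * 9 * 9 * 9 * 9 * power(9, 3)
= 9 * 9 * 9 * 9 * 9 * 9 * 9 * power(9, 2)
= 9 * 9 * 9 * 9 * 9 * 9 * 9 * 9 * power(9, 1)
= 9 * 9 * 9 * 9 * 9 * 9 * 9 * 9 * 9 * power(9, 0)
= 9 * 9 * 9 * 9 * 9 * 9 * 9 * 9 * 9 * 1
= 387420489

387420489


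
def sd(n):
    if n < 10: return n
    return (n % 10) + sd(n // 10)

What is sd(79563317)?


sd(79563317) = 7 + sd(7956331)
sd(7956331) = 1 + sd(795633)
sd(795633) = 3 + sd(79563)
sd(79563) = 3 + sd(7956)
sd(7956) = 6 + sd(795)
sd(795) = 5 + sd(79)
sd(79) = 9 + sd(7)
sd(7) = 7  (base case)
Total: 7 + 1 + 3 + 3 + 6 + 5 + 9 + 7 = 41

41


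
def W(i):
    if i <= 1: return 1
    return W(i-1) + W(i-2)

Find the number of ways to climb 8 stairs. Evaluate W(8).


Building up from base cases:
W(0) = 1
W(1) = 1
W(2) = W(1) + W(0) = 1 + 1 = 2
W(3) = W(2) + W(1) = 2 + 1 = 3
W(4) = W(3) + W(2) = 3 + 2 = 5
W(5) = W(4) + W(3) = 5 + 3 = 8
W(6) = W(5) + W(4) = 8 + 5 = 13
W(7) = W(6) + W(5) = 13 + 8 = 21
W(8) = W(7) + W(6) = 21 + 13 = 34

34


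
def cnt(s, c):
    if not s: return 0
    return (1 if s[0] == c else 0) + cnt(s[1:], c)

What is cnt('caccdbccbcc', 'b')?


s[0]='c' != 'b' -> 0
s[0]='a' != 'b' -> 0
s[0]='c' != 'b' -> 0
s[0]='c' != 'b' -> 0
s[0]='d' != 'b' -> 0
s[0]='b' == 'b' -> 1
s[0]='c' != 'b' -> 0
s[0]='c' != 'b' -> 0
s[0]='b' == 'b' -> 1
s[0]='c' != 'b' -> 0
s[0]='c' != 'b' -> 0
Sum: 0 + 0 + 0 + 0 + 0 + 1 + 0 + 0 + 1 + 0 + 0 = 2

2


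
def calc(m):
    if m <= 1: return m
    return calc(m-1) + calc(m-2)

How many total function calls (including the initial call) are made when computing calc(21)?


Let C(n) = total calls for calc(n)
C(0) = 1, C(1) = 1
C(2) = 1 + C(1) + C(0) = 1 + 1 + 1 = 3
C(3) = 1 + C(2) + C(1) = 1 + 3 + 1 = 5
C(4) = 1 + C(3) + C(2) = 1 + 5 + 3 = 9
C(5) = 1 + C(4) + C(3) = 1 + 9 + 5 = 15
C(6) = 1 + C(5) + C(4) = 1 + 15 + 9 = 25
C(7) = 1 + C(6) + C(5) = 1 + 25 + 15 = 41
C(8) = 1 + C(7) + C(6) = 1 + 41 + 25 = 67
C(9) = 1 + C(8) + C(7) = 1 + 67 + 41 = 109
C(10) = 1 + C(9) + C(8) = 1 + 109 + 67 = 177
C(11) = 1 + C(10) + C(9) = 1 + 177 + 109 = 287
C(12) = 1 + C(11) + C(10) = 1 + 287 + 177 = 465
C(13) = 1 + C(12) + C(11) = 1 + 465 + 287 = 753
C(14) = 1 + C(13) + C(12) = 1 + 753 + 465 = 1219
C(15) = 1 + C(14) + C(13) = 1 + 1219 + 753 = 1973
C(16) = 1 + C(15) + C(14) = 1 + 1973 + 1219 = 3193
C(17) = 1 + C(16) + C(15) = 1 + 3193 + 1973 = 5167
C(18) = 1 + C(17) + C(16) = 1 + 5167 + 3193 = 8361
C(19) = 1 + C(18) + C(17) = 1 + 8361 + 5167 = 13529
C(20) = 1 + C(19) + C(18) = 1 + 13529 + 8361 = 21891
C(21) = 1 + C(20) + C(19) = 1 + 21891 + 13529 = 35421

35421


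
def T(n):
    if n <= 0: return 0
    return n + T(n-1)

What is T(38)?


T(38)
= 38 + 37 + 36 + 35 + 34 + 33 + 32 + 31 + 30 + 29 + 28 + 27 + 26 + 25 + 24 + 23 + 22 + 21 + 20 + 19 + 18 + 17 + 16 + 15 + 14 + 13 + 12 + 11 + 10 + 9 + 8 + 7 + 6 + 5 + 4 + 3 + 2 + 1 + T(0)
= 38 + 37 + 36 + 35 + 34 + 33 + 32 + 31 + 30 + 29 + 28 + 27 + 26 + 25 + 24 + 23 + 22 + 21 + 20 + 19 + 18 + 17 + 16 + 15 + 14 + 13 + 12 + 11 + 10 + 9 + 8 + 7 + 6 + 5 + 4 + 3 + 2 + 1 + 0
= 741

741


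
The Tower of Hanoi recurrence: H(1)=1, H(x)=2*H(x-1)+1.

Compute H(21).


H(21) = 2 * H(20) + 1
H(20) = 2 * H(19) + 1
H(19) = 2 * H(18) + 1
H(18) = 2 * H(17) + 1
H(17) = 2 * H(16) + 1
H(16) = 2 * H(15) + 1
H(15) = 2 * H(14) + 1
H(14) = 2 * H(13) + 1
H(13) = 2 * H(12) + 1
H(12) = 2 * H(11) + 1
H(11) = 2 * H(10) + 1
H(10) = 2 * H(9) + 1
H(9) = 2 * H(8) + 1
H(8) = 2 * H(7) + 1
H(7) = 2 * H(6) + 1
H(6) = 2 * H(5) + 1
H(5) = 2 * H(4) + 1
H(4) = 2 * H(3) + 1
H(3) = 2 * H(2) + 1
H(2) = 2 * H(1) + 1
H(1) = 1  (base case)
H(2) = 2 * 1 + 1 = 3
H(3) = 2 * 3 + 1 = 7
H(4) = 2 * 7 + 1 = 15
H(5) = 2 * 15 + 1 = 31
H(6) = 2 * 31 + 1 = 63
H(7) = 2 * 63 + 1 = 127
H(8) = 2 * 127 + 1 = 255
H(9) = 2 * 255 + 1 = 511
H(10) = 2 * 511 + 1 = 1023
H(11) = 2 * 1023 + 1 = 2047
H(12) = 2 * 2047 + 1 = 4095
H(13) = 2 * 4095 + 1 = 8191
H(14) = 2 * 8191 + 1 = 16383
H(15) = 2 * 16383 + 1 = 32767
H(16) = 2 * 32767 + 1 = 65535
H(17) = 2 * 65535 + 1 = 131071
H(18) = 2 * 131071 + 1 = 262143
H(19) = 2 * 262143 + 1 = 524287
H(20) = 2 * 524287 + 1 = 1048575
H(21) = 2 * 1048575 + 1 = 2097151

2097151


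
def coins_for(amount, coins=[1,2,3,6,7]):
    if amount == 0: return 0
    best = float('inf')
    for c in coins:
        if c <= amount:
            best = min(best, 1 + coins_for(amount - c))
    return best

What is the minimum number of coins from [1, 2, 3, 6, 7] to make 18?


Building up with DP:
coins_for(0) = 0
coins_for(1) = min(1+coins_for(0)=1+0=1) = 1
coins_for(2) = min(1+coins_for(1)=1+1=2, 1+coins_for(0)=1+0=1) = 1
coins_for(3) = min(1+coins_for(2)=1+1=2, 1+coins_for(1)=1+1=2, 1+coins_for(0)=1+0=1) = 1
coins_for(4) = min(1+coins_for(3)=1+1=2, 1+coins_for(2)=1+1=2, 1+coins_for(1)=1+1=2) = 2
coins_for(5) = min(1+coins_for(4)=1+2=3, 1+coins_for(3)=1+1=2, 1+coins_for(2)=1+1=2) = 2
coins_for(6) = min(1+coins_for(5)=1+2=3, 1+coins_for(4)=1+2=3, 1+coins_for(3)=1+1=2, 1+coins_for(0)=1+0=1) = 1
coins_for(7) = min(1+coins_for(6)=1+1=2, 1+coins_for(5)=1+2=3, 1+coins_for(4)=1+2=3, 1+coins_for(1)=1+1=2, 1+coins_for(0)=1+0=1) = 1
coins_for(8) = min(1+coins_for(7)=1+1=2, 1+coins_for(6)=1+1=2, 1+coins_for(5)=1+2=3, 1+coins_for(2)=1+1=2, 1+coins_for(1)=1+1=2) = 2
coins_for(9) = min(1+coins_for(8)=1+2=3, 1+coins_for(7)=1+1=2, 1+coins_for(6)=1+1=2, 1+coins_for(3)=1+1=2, 1+coins_for(2)=1+1=2) = 2
coins_for(10) = min(1+coins_for(9)=1+2=3, 1+coins_for(8)=1+2=3, 1+coins_for(7)=1+1=2, 1+coins_for(4)=1+2=3, 1+coins_for(3)=1+1=2) = 2
coins_for(11) = min(1+coins_for(10)=1+2=3, 1+coins_for(9)=1+2=3, 1+coins_for(8)=1+2=3, 1+coins_for(5)=1+2=3, 1+coins_for(4)=1+2=3) = 3
coins_for(12) = min(1+coins_for(11)=1+3=4, 1+coins_for(10)=1+2=3, 1+coins_for(9)=1+2=3, 1+coins_for(6)=1+1=2, 1+coins_for(5)=1+2=3) = 2
coins_for(13) = min(1+coins_for(12)=1+2=3, 1+coins_for(11)=1+3=4, 1+coins_for(10)=1+2=3, 1+coins_for(7)=1+1=2, 1+coins_for(6)=1+1=2) = 2
coins_for(14) = min(1+coins_for(13)=1+2=3, 1+coins_for(12)=1+2=3, 1+coins_for(11)=1+3=4, 1+coins_for(8)=1+2=3, 1+coins_for(7)=1+1=2) = 2
coins_for(15) = min(1+coins_for(14)=1+2=3, 1+coins_for(13)=1+2=3, 1+coins_for(12)=1+2=3, 1+coins_for(9)=1+2=3, 1+coins_for(8)=1+2=3) = 3
coins_for(16) = min(1+coins_for(15)=1+3=4, 1+coins_for(14)=1+2=3, 1+coins_for(13)=1+2=3, 1+coins_for(10)=1+2=3, 1+coins_for(9)=1+2=3) = 3
coins_for(17) = min(1+coins_for(16)=1+3=4, 1+coins_for(15)=1+3=4, 1+coins_for(14)=1+2=3, 1+coins_for(11)=1+3=4, 1+coins_for(10)=1+2=3) = 3
coins_for(18) = min(1+coins_for(17)=1+3=4, 1+coins_for(16)=1+3=4, 1+coins_for(15)=1+3=4, 1+coins_for(12)=1+2=3, 1+coins_for(11)=1+3=4) = 3

3


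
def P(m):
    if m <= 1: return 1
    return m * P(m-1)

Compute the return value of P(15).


P(15)
= 15 * P(14)
= 15 * 14 * P(13)
= 15 * 14 * 13 * P(12)
= 15 * 14 * 13 * 12 * P(11)
= 15 * 14 * 13 * 12 * 11 * P(10)
= 15 * 14 * 13 * 12 * 11 * 10 * P(9)
= 15 * 14 * 13 * 12 * 11 * 10 * 9 * P(8)
= 15 * 14 * 13 * 12 * 11 * 10 * 9 * 8 * P(7)
= 15 * 14 * 13 * 12 * 11 * 10 * 9 * 8 * 7 * P(6)
= 15 * 14 * 13 * 12 * 11 * 10 * 9 * 8 * 7 * 6 * P(5)
= 15 * 14 * 13 * 12 * 11 * 10 * 9 * 8 * 7 * 6 * 5 * P(4)
= 15 * 14 * 13 * 12 * 11 * 10 * 9 * 8 * 7 * 6 * 5 * 4 * P(3)
= 15 * 14 * 13 * 12 * 11 * 10 * 9 * 8 * 7 * 6 * 5 * 4 * 3 * P(2)
= 15 * 14 * 13 * 12 * 11 * 10 * 9 * 8 * 7 * 6 * 5 * 4 * 3 * 2 * P(1)
= 15 * 14 * 13 * 12 * 11 * 10 * 9 * 8 * 7 * 6 * 5 * 4 * 3 * 2 * 1
= 1307674368000

1307674368000


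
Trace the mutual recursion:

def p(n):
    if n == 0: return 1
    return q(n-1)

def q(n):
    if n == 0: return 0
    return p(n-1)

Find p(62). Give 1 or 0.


p(62) = q(61)
q(61) = p(60)
p(60) = q(59)
q(59) = p(58)
p(58) = q(57)
q(57) = p(56)
p(56) = q(55)
q(55) = p(54)
p(54) = q(53)
q(53) = p(52)
p(52) = q(51)
q(51) = p(50)
p(50) = q(49)
q(49) = p(48)
p(48) = q(47)
q(47) = p(46)
p(46) = q(45)
q(45) = p(44)
p(44) = q(43)
q(43) = p(42)
p(42) = q(41)
q(41) = p(40)
p(40) = q(39)
q(39) = p(38)
p(38) = q(37)
q(37) = p(36)
p(36) = q(35)
q(35) = p(34)
p(34) = q(33)
q(33) = p(32)
p(32) = q(31)
q(31) = p(30)
p(30) = q(29)
q(29) = p(28)
p(28) = q(27)
q(27) = p(26)
p(26) = q(25)
q(25) = p(24)
p(24) = q(23)
q(23) = p(22)
p(22) = q(21)
q(21) = p(20)
p(20) = q(19)
q(19) = p(18)
p(18) = q(17)
q(17) = p(16)
p(16) = q(15)
q(15) = p(14)
p(14) = q(13)
q(13) = p(12)
p(12) = q(11)
q(11) = p(10)
p(10) = q(9)
q(9) = p(8)
p(8) = q(7)
q(7) = p(6)
p(6) = q(5)
q(5) = p(4)
p(4) = q(3)
q(3) = p(2)
p(2) = q(1)
q(1) = p(0)
p(0) = 1  (base case)
Result: 1

1


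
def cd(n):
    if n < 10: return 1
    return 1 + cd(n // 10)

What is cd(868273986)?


cd(868273986) = 1 + cd(86827398)
cd(86827398) = 1 + cd(8682739)
cd(8682739) = 1 + cd(868273)
cd(868273) = 1 + cd(86827)
cd(86827) = 1 + cd(8682)
cd(8682) = 1 + cd(868)
cd(868) = 1 + cd(86)
cd(86) = 1 + cd(8)
cd(8) = 1  (base case: 8 < 10)
Unwinding: 1 + 1 + 1 + 1 + 1 + 1 + 1 + 1 + 1 = 9

9


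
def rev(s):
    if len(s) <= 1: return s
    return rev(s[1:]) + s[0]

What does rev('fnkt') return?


rev('fnkt') = rev('nkt') + 'f'
rev('nkt') = rev('kt') + 'n'
rev('kt') = rev('t') + 'k'
rev('t') = 't'  (base case)
Concatenating: 't' + 'k' + 'n' + 'f' = 'tknf'

tknf


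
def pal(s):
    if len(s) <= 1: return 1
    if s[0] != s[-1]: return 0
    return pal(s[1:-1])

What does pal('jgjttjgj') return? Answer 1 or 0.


pal('jgjttjgj'): s[0]='j' == s[-1]='j' -> check pal('gjttjg')
pal('gjttjg'): s[0]='g' == s[-1]='g' -> check pal('jttj')
pal('jttj'): s[0]='j' == s[-1]='j' -> check pal('tt')
pal('tt'): s[0]='t' == s[-1]='t' -> check pal('')
pal(''): len <= 1 -> return 1  (base case)
Result: 1 (palindrome)

1


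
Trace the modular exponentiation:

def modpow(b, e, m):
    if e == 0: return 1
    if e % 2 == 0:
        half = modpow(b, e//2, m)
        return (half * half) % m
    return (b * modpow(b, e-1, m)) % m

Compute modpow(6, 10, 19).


modpow(6, 10, 19): e is even, compute modpow(6, 5, 19)
  modpow(6, 5, 19): e is odd, compute modpow(6, 4, 19)
    modpow(6, 4, 19): e is even, compute modpow(6, 2, 19)
      modpow(6, 2, 19): e is even, compute modpow(6, 1, 19)
        modpow(6, 1, 19): e is odd, compute modpow(6, 0, 19)
          modpow(6, 0, 19) = 1
        (6 * 1) % 19 = 6
      half=6, (6*6) % 19 = 17
    half=17, (17*17) % 19 = 4
  (6 * 4) % 19 = 5
half=5, (5*5) % 19 = 6

6


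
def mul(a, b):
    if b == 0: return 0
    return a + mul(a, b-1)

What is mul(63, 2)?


mul(63, 2) = 63 + mul(63, 1)
mul(63, 1) = 63 + mul(63, 0)
mul(63, 0) = 0  (base case)
Total: 63 + 63 + 0 = 126

126


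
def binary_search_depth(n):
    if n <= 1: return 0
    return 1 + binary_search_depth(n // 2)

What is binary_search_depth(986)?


986 / 2 = 493
493 / 2 = 246
246 / 2 = 123
123 / 2 = 61
61 / 2 = 30
30 / 2 = 15
15 / 2 = 7
7 / 2 = 3
3 / 2 = 1
Reached 1 after 9 halvings

9


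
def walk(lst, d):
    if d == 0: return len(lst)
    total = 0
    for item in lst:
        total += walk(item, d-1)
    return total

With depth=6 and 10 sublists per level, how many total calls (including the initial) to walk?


At depth 0 (root): 1 call
At depth 1: each of 1 parents calls walk on 10 children = 10 calls
At depth 2: each of 10 parents calls walk on 10 children = 100 calls
At depth 3: each of 100 parents calls walk on 10 children = 1000 calls
At depth 4: each of 1000 parents calls walk on 10 children = 10000 calls
At depth 5: each of 10000 parents calls walk on 10 children = 100000 calls
At depth 6: each of 100000 parents calls walk on 10 children = 1000000 calls
Total: 1 + 10 + 100 + 1000 + 10000 + 100000 + 1000000 = 1111111

1111111


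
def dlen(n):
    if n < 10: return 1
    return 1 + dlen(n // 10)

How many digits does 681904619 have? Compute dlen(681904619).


dlen(681904619) = 1 + dlen(68190461)
dlen(68190461) = 1 + dlen(6819046)
dlen(6819046) = 1 + dlen(681904)
dlen(681904) = 1 + dlen(68190)
dlen(68190) = 1 + dlen(6819)
dlen(6819) = 1 + dlen(681)
dlen(681) = 1 + dlen(68)
dlen(68) = 1 + dlen(6)
dlen(6) = 1  (base case: 6 < 10)
Unwinding: 1 + 1 + 1 + 1 + 1 + 1 + 1 + 1 + 1 = 9

9


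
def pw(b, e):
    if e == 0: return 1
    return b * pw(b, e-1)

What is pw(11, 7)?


pw(11, 7)
= 11 * pw(11, 6)
= 11 * 11 * pw(11, 5)
= 11 * 11 * 11 * pw(11, 4)
= 11 * 11 * 11 * 11 * pw(11, 3)
= 11 * 11 * 11 * 11 * 11 * pw(11, 2)
= 11 * 11 * 11 * 11 * 11 * 11 * pw(11, 1)
= 11 * 11 * 11 * 11 * 11 * 11 * 11 * pw(11, 0)
= 11 * 11 * 11 * 11 * 11 * 11 * 11 * 1
= 19487171

19487171


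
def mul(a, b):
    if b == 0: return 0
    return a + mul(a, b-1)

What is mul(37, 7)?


mul(37, 7) = 37 + mul(37, 6)
mul(37, 6) = 37 + mul(37, 5)
mul(37, 5) = 37 + mul(37, 4)
mul(37, 4) = 37 + mul(37, 3)
mul(37, 3) = 37 + mul(37, 2)
mul(37, 2) = 37 + mul(37, 1)
mul(37, 1) = 37 + mul(37, 0)
mul(37, 0) = 0  (base case)
Total: 37 + 37 + 37 + 37 + 37 + 37 + 37 + 0 = 259

259


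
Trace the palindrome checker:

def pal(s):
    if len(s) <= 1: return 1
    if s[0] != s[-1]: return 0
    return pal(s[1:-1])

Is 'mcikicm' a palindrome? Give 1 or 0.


pal('mcikicm'): s[0]='m' == s[-1]='m' -> check pal('cikic')
pal('cikic'): s[0]='c' == s[-1]='c' -> check pal('iki')
pal('iki'): s[0]='i' == s[-1]='i' -> check pal('k')
pal('k'): len <= 1 -> return 1  (base case)
Result: 1 (palindrome)

1


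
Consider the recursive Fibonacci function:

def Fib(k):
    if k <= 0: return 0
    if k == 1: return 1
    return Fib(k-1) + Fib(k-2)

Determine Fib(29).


Computing Fib(29) bottom-up:
Fib(0) = 0
Fib(1) = 1
Fib(2) = Fib(1) + Fib(0) = 1 + 0 = 1
Fib(3) = Fib(2) + Fib(1) = 1 + 1 = 2
Fib(4) = Fib(3) + Fib(2) = 2 + 1 = 3
Fib(5) = Fib(4) + Fib(3) = 3 + 2 = 5
Fib(6) = Fib(5) + Fib(4) = 5 + 3 = 8
Fib(7) = Fib(6) + Fib(5) = 8 + 5 = 13
Fib(8) = Fib(7) + Fib(6) = 13 + 8 = 21
Fib(9) = Fib(8) + Fib(7) = 21 + 13 = 34
Fib(10) = Fib(9) + Fib(8) = 34 + 21 = 55
Fib(11) = Fib(10) + Fib(9) = 55 + 34 = 89
Fib(12) = Fib(11) + Fib(10) = 89 + 55 = 144
Fib(13) = Fib(12) + Fib(11) = 144 + 89 = 233
Fib(14) = Fib(13) + Fib(12) = 233 + 144 = 377
Fib(15) = Fib(14) + Fib(13) = 377 + 233 = 610
Fib(16) = Fib(15) + Fib(14) = 610 + 377 = 987
Fib(17) = Fib(16) + Fib(15) = 987 + 610 = 1597
Fib(18) = Fib(17) + Fib(16) = 1597 + 987 = 2584
Fib(19) = Fib(18) + Fib(17) = 2584 + 1597 = 4181
Fib(20) = Fib(19) + Fib(18) = 4181 + 2584 = 6765
Fib(21) = Fib(20) + Fib(19) = 6765 + 4181 = 10946
Fib(22) = Fib(21) + Fib(20) = 10946 + 6765 = 17711
Fib(23) = Fib(22) + Fib(21) = 17711 + 10946 = 28657
Fib(24) = Fib(23) + Fib(22) = 28657 + 17711 = 46368
Fib(25) = Fib(24) + Fib(23) = 46368 + 28657 = 75025
Fib(26) = Fib(25) + Fib(24) = 75025 + 46368 = 121393
Fib(27) = Fib(26) + Fib(25) = 121393 + 75025 = 196418
Fib(28) = Fib(27) + Fib(26) = 196418 + 121393 = 317811
Fib(29) = Fib(28) + Fib(27) = 317811 + 196418 = 514229

514229


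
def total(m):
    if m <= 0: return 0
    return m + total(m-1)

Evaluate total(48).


total(48)
= 48 + 47 + 46 + 45 + 44 + 43 + 42 + 41 + 40 + 39 + 38 + 37 + 36 + 35 + 34 + 33 + 32 + 31 + 30 + 29 + 28 + 27 + 26 + 25 + 24 + 23 + 22 + 21 + 20 + 19 + 18 + 17 + 16 + 15 + 14 + 13 + 12 + 11 + 10 + 9 + 8 + 7 + 6 + 5 + 4 + 3 + 2 + 1 + total(0)
= 48 + 47 + 46 + 45 + 44 + 43 + 42 + 41 + 40 + 39 + 38 + 37 + 36 + 35 + 34 + 33 + 32 + 31 + 30 + 29 + 28 + 27 + 26 + 25 + 24 + 23 + 22 + 21 + 20 + 19 + 18 + 17 + 16 + 15 + 14 + 13 + 12 + 11 + 10 + 9 + 8 + 7 + 6 + 5 + 4 + 3 + 2 + 1 + 0
= 1176

1176


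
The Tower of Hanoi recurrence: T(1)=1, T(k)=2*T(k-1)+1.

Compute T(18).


T(18) = 2 * T(17) + 1
T(17) = 2 * T(16) + 1
T(16) = 2 * T(15) + 1
T(15) = 2 * T(14) + 1
T(14) = 2 * T(13) + 1
T(13) = 2 * T(12) + 1
T(12) = 2 * T(11) + 1
T(11) = 2 * T(10) + 1
T(10) = 2 * T(9) + 1
T(9) = 2 * T(8) + 1
T(8) = 2 * T(7) + 1
T(7) = 2 * T(6) + 1
T(6) = 2 * T(5) + 1
T(5) = 2 * T(4) + 1
T(4) = 2 * T(3) + 1
T(3) = 2 * T(2) + 1
T(2) = 2 * T(1) + 1
T(1) = 1  (base case)
T(2) = 2 * 1 + 1 = 3
T(3) = 2 * 3 + 1 = 7
T(4) = 2 * 7 + 1 = 15
T(5) = 2 * 15 + 1 = 31
T(6) = 2 * 31 + 1 = 63
T(7) = 2 * 63 + 1 = 127
T(8) = 2 * 127 + 1 = 255
T(9) = 2 * 255 + 1 = 511
T(10) = 2 * 511 + 1 = 1023
T(11) = 2 * 1023 + 1 = 2047
T(12) = 2 * 2047 + 1 = 4095
T(13) = 2 * 4095 + 1 = 8191
T(14) = 2 * 8191 + 1 = 16383
T(15) = 2 * 16383 + 1 = 32767
T(16) = 2 * 32767 + 1 = 65535
T(17) = 2 * 65535 + 1 = 131071
T(18) = 2 * 131071 + 1 = 262143

262143


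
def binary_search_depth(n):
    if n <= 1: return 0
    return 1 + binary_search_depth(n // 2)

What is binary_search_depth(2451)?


2451 / 2 = 1225
1225 / 2 = 612
612 / 2 = 306
306 / 2 = 153
153 / 2 = 76
76 / 2 = 38
38 / 2 = 19
19 / 2 = 9
9 / 2 = 4
4 / 2 = 2
2 / 2 = 1
Reached 1 after 11 halvings

11


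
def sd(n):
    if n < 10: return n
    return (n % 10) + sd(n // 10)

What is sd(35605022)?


sd(35605022) = 2 + sd(3560502)
sd(3560502) = 2 + sd(356050)
sd(356050) = 0 + sd(35605)
sd(35605) = 5 + sd(3560)
sd(3560) = 0 + sd(356)
sd(356) = 6 + sd(35)
sd(35) = 5 + sd(3)
sd(3) = 3  (base case)
Total: 2 + 2 + 0 + 5 + 0 + 6 + 5 + 3 = 23

23


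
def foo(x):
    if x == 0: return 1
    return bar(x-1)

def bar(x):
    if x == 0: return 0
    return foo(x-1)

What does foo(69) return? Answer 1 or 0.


foo(69) = bar(68)
bar(68) = foo(67)
foo(67) = bar(66)
bar(66) = foo(65)
foo(65) = bar(64)
bar(64) = foo(63)
foo(63) = bar(62)
bar(62) = foo(61)
foo(61) = bar(60)
bar(60) = foo(59)
foo(59) = bar(58)
bar(58) = foo(57)
foo(57) = bar(56)
bar(56) = foo(55)
foo(55) = bar(54)
bar(54) = foo(53)
foo(53) = bar(52)
bar(52) = foo(51)
foo(51) = bar(50)
bar(50) = foo(49)
foo(49) = bar(48)
bar(48) = foo(47)
foo(47) = bar(46)
bar(46) = foo(45)
foo(45) = bar(44)
bar(44) = foo(43)
foo(43) = bar(42)
bar(42) = foo(41)
foo(41) = bar(40)
bar(40) = foo(39)
foo(39) = bar(38)
bar(38) = foo(37)
foo(37) = bar(36)
bar(36) = foo(35)
foo(35) = bar(34)
bar(34) = foo(33)
foo(33) = bar(32)
bar(32) = foo(31)
foo(31) = bar(30)
bar(30) = foo(29)
foo(29) = bar(28)
bar(28) = foo(27)
foo(27) = bar(26)
bar(26) = foo(25)
foo(25) = bar(24)
bar(24) = foo(23)
foo(23) = bar(22)
bar(22) = foo(21)
foo(21) = bar(20)
bar(20) = foo(19)
foo(19) = bar(18)
bar(18) = foo(17)
foo(17) = bar(16)
bar(16) = foo(15)
foo(15) = bar(14)
bar(14) = foo(13)
foo(13) = bar(12)
bar(12) = foo(11)
foo(11) = bar(10)
bar(10) = foo(9)
foo(9) = bar(8)
bar(8) = foo(7)
foo(7) = bar(6)
bar(6) = foo(5)
foo(5) = bar(4)
bar(4) = foo(3)
foo(3) = bar(2)
bar(2) = foo(1)
foo(1) = bar(0)
bar(0) = 0  (base case)
Result: 0

0


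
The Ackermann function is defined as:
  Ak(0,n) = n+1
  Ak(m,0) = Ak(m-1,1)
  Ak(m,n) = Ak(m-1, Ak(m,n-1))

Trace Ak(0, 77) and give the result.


Ak(0, 77) = 78
Result: Ak(0, 77) = 78

78


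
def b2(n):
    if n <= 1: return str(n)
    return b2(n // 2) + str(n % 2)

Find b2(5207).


b2(5207) = b2(2603) + '1'
b2(2603) = b2(1301) + '1'
b2(1301) = b2(650) + '1'
b2(650) = b2(325) + '0'
b2(325) = b2(162) + '1'
b2(162) = b2(81) + '0'
b2(81) = b2(40) + '1'
b2(40) = b2(20) + '0'
b2(20) = b2(10) + '0'
b2(10) = b2(5) + '0'
b2(5) = b2(2) + '1'
b2(2) = b2(1) + '0'
b2(1) = '1'  (base case)
Concatenating: '1' + '0' + '1' + '0' + '0' + '0' + '1' + '0' + '1' + '0' + '1' + '1' + '1' = '1010001010111'

1010001010111


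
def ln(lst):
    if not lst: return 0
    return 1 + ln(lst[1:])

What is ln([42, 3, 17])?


ln([42, 3, 17]) = 1 + ln([3, 17])
ln([3, 17]) = 1 + ln([17])
ln([17]) = 1 + ln([])
ln([]) = 0  (base case)
Unwinding: 1 + 1 + 1 + 0 = 3

3


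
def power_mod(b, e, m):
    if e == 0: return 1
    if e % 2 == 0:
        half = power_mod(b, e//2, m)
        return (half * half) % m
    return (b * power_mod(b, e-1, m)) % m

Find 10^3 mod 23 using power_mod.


power_mod(10, 3, 23): e is odd, compute power_mod(10, 2, 23)
  power_mod(10, 2, 23): e is even, compute power_mod(10, 1, 23)
    power_mod(10, 1, 23): e is odd, compute power_mod(10, 0, 23)
      power_mod(10, 0, 23) = 1
    (10 * 1) % 23 = 10
  half=10, (10*10) % 23 = 8
(10 * 8) % 23 = 11

11


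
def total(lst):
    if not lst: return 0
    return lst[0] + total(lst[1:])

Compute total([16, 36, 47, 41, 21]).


total([16, 36, 47, 41, 21]) = 16 + total([36, 47, 41, 21])
total([36, 47, 41, 21]) = 36 + total([47, 41, 21])
total([47, 41, 21]) = 47 + total([41, 21])
total([41, 21]) = 41 + total([21])
total([21]) = 21 + total([])
total([]) = 0  (base case)
Total: 16 + 36 + 47 + 41 + 21 + 0 = 161

161


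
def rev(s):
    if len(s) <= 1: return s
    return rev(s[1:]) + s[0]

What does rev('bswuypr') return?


rev('bswuypr') = rev('swuypr') + 'b'
rev('swuypr') = rev('wuypr') + 's'
rev('wuypr') = rev('uypr') + 'w'
rev('uypr') = rev('ypr') + 'u'
rev('ypr') = rev('pr') + 'y'
rev('pr') = rev('r') + 'p'
rev('r') = 'r'  (base case)
Concatenating: 'r' + 'p' + 'y' + 'u' + 'w' + 's' + 'b' = 'rpyuwsb'

rpyuwsb


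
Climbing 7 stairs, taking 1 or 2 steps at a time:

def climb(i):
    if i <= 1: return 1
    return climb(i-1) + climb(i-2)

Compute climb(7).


Building up from base cases:
climb(0) = 1
climb(1) = 1
climb(2) = climb(1) + climb(0) = 1 + 1 = 2
climb(3) = climb(2) + climb(1) = 2 + 1 = 3
climb(4) = climb(3) + climb(2) = 3 + 2 = 5
climb(5) = climb(4) + climb(3) = 5 + 3 = 8
climb(6) = climb(5) + climb(4) = 8 + 5 = 13
climb(7) = climb(6) + climb(5) = 13 + 8 = 21

21


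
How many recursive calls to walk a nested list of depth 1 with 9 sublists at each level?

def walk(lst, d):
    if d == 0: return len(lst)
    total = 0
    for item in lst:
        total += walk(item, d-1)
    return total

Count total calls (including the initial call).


At depth 0 (root): 1 call
At depth 1: each of 1 parents calls walk on 9 children = 9 calls
Total: 1 + 9 = 10

10


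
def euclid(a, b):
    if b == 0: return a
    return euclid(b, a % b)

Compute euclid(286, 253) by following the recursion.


euclid(286, 253) = euclid(253, 33)
euclid(253, 33) = euclid(33, 22)
euclid(33, 22) = euclid(22, 11)
euclid(22, 11) = euclid(11, 0)
euclid(11, 0) = 11  (base case)

11


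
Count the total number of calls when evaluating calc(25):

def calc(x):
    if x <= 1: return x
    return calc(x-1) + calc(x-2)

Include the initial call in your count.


Let C(n) = total calls for calc(n)
C(0) = 1, C(1) = 1
C(2) = 1 + C(1) + C(0) = 1 + 1 + 1 = 3
C(3) = 1 + C(2) + C(1) = 1 + 3 + 1 = 5
C(4) = 1 + C(3) + C(2) = 1 + 5 + 3 = 9
C(5) = 1 + C(4) + C(3) = 1 + 9 + 5 = 15
C(6) = 1 + C(5) + C(4) = 1 + 15 + 9 = 25
C(7) = 1 + C(6) + C(5) = 1 + 25 + 15 = 41
C(8) = 1 + C(7) + C(6) = 1 + 41 + 25 = 67
C(9) = 1 + C(8) + C(7) = 1 + 67 + 41 = 109
C(10) = 1 + C(9) + C(8) = 1 + 109 + 67 = 177
C(11) = 1 + C(10) + C(9) = 1 + 177 + 109 = 287
C(12) = 1 + C(11) + C(10) = 1 + 287 + 177 = 465
C(13) = 1 + C(12) + C(11) = 1 + 465 + 287 = 753
C(14) = 1 + C(13) + C(12) = 1 + 753 + 465 = 1219
C(15) = 1 + C(14) + C(13) = 1 + 1219 + 753 = 1973
C(16) = 1 + C(15) + C(14) = 1 + 1973 + 1219 = 3193
C(17) = 1 + C(16) + C(15) = 1 + 3193 + 1973 = 5167
C(18) = 1 + C(17) + C(16) = 1 + 5167 + 3193 = 8361
C(19) = 1 + C(18) + C(17) = 1 + 8361 + 5167 = 13529
C(20) = 1 + C(19) + C(18) = 1 + 13529 + 8361 = 21891
C(21) = 1 + C(20) + C(19) = 1 + 21891 + 13529 = 35421
C(22) = 1 + C(21) + C(20) = 1 + 35421 + 21891 = 57313
C(23) = 1 + C(22) + C(21) = 1 + 57313 + 35421 = 92735
C(24) = 1 + C(23) + C(22) = 1 + 92735 + 57313 = 150049
C(25) = 1 + C(24) + C(23) = 1 + 150049 + 92735 = 242785

242785


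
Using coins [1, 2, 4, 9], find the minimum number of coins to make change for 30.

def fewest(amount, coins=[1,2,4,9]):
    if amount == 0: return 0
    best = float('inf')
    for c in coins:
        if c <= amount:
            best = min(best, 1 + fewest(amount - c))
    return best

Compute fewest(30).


Building up with DP:
fewest(0) = 0
fewest(1) = min(1+fewest(0)=1+0=1) = 1
fewest(2) = min(1+fewest(1)=1+1=2, 1+fewest(0)=1+0=1) = 1
fewest(3) = min(1+fewest(2)=1+1=2, 1+fewest(1)=1+1=2) = 2
fewest(4) = min(1+fewest(3)=1+2=3, 1+fewest(2)=1+1=2, 1+fewest(0)=1+0=1) = 1
fewest(5) = min(1+fewest(4)=1+1=2, 1+fewest(3)=1+2=3, 1+fewest(1)=1+1=2) = 2
fewest(6) = min(1+fewest(5)=1+2=3, 1+fewest(4)=1+1=2, 1+fewest(2)=1+1=2) = 2
fewest(7) = min(1+fewest(6)=1+2=3, 1+fewest(5)=1+2=3, 1+fewest(3)=1+2=3) = 3
fewest(8) = min(1+fewest(7)=1+3=4, 1+fewest(6)=1+2=3, 1+fewest(4)=1+1=2) = 2
fewest(9) = min(1+fewest(8)=1+2=3, 1+fewest(7)=1+3=4, 1+fewest(5)=1+2=3, 1+fewest(0)=1+0=1) = 1
fewest(10) = min(1+fewest(9)=1+1=2, 1+fewest(8)=1+2=3, 1+fewest(6)=1+2=3, 1+fewest(1)=1+1=2) = 2
fewest(11) = min(1+fewest(10)=1+2=3, 1+fewest(9)=1+1=2, 1+fewest(7)=1+3=4, 1+fewest(2)=1+1=2) = 2
fewest(12) = min(1+fewest(11)=1+2=3, 1+fewest(10)=1+2=3, 1+fewest(8)=1+2=3, 1+fewest(3)=1+2=3) = 3
fewest(13) = min(1+fewest(12)=1+3=4, 1+fewest(11)=1+2=3, 1+fewest(9)=1+1=2, 1+fewest(4)=1+1=2) = 2
fewest(14) = min(1+fewest(13)=1+2=3, 1+fewest(12)=1+3=4, 1+fewest(10)=1+2=3, 1+fewest(5)=1+2=3) = 3
fewest(15) = min(1+fewest(14)=1+3=4, 1+fewest(13)=1+2=3, 1+fewest(11)=1+2=3, 1+fewest(6)=1+2=3) = 3
fewest(16) = min(1+fewest(15)=1+3=4, 1+fewest(14)=1+3=4, 1+fewest(12)=1+3=4, 1+fewest(7)=1+3=4) = 4
fewest(17) = min(1+fewest(16)=1+4=5, 1+fewest(15)=1+3=4, 1+fewest(13)=1+2=3, 1+fewest(8)=1+2=3) = 3
fewest(18) = min(1+fewest(17)=1+3=4, 1+fewest(16)=1+4=5, 1+fewest(14)=1+3=4, 1+fewest(9)=1+1=2) = 2
fewest(19) = min(1+fewest(18)=1+2=3, 1+fewest(17)=1+3=4, 1+fewest(15)=1+3=4, 1+fewest(10)=1+2=3) = 3
fewest(20) = min(1+fewest(19)=1+3=4, 1+fewest(18)=1+2=3, 1+fewest(16)=1+4=5, 1+fewest(11)=1+2=3) = 3
fewest(21) = min(1+fewest(20)=1+3=4, 1+fewest(19)=1+3=4, 1+fewest(17)=1+3=4, 1+fewest(12)=1+3=4) = 4
fewest(22) = min(1+fewest(21)=1+4=5, 1+fewest(20)=1+3=4, 1+fewest(18)=1+2=3, 1+fewest(13)=1+2=3) = 3
fewest(23) = min(1+fewest(22)=1+3=4, 1+fewest(21)=1+4=5, 1+fewest(19)=1+3=4, 1+fewest(14)=1+3=4) = 4
fewest(24) = min(1+fewest(23)=1+4=5, 1+fewest(22)=1+3=4, 1+fewest(20)=1+3=4, 1+fewest(15)=1+3=4) = 4
fewest(25) = min(1+fewest(24)=1+4=5, 1+fewest(23)=1+4=5, 1+fewest(21)=1+4=5, 1+fewest(16)=1+4=5) = 5
fewest(26) = min(1+fewest(25)=1+5=6, 1+fewest(24)=1+4=5, 1+fewest(22)=1+3=4, 1+fewest(17)=1+3=4) = 4
fewest(27) = min(1+fewest(26)=1+4=5, 1+fewest(25)=1+5=6, 1+fewest(23)=1+4=5, 1+fewest(18)=1+2=3) = 3
fewest(28) = min(1+fewest(27)=1+3=4, 1+fewest(26)=1+4=5, 1+fewest(24)=1+4=5, 1+fewest(19)=1+3=4) = 4
fewest(29) = min(1+fewest(28)=1+4=5, 1+fewest(27)=1+3=4, 1+fewest(25)=1+5=6, 1+fewest(20)=1+3=4) = 4
fewest(30) = min(1+fewest(29)=1+4=5, 1+fewest(28)=1+4=5, 1+fewest(26)=1+4=5, 1+fewest(21)=1+4=5) = 5

5


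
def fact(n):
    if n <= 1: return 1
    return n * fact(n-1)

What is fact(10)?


fact(10)
= 10 * fact(9)
= 10 * 9 * fact(8)
= 10 * 9 * 8 * fact(7)
= 10 * 9 * 8 * 7 * fact(6)
= 10 * 9 * 8 * 7 * 6 * fact(5)
= 10 * 9 * 8 * 7 * 6 * 5 * fact(4)
= 10 * 9 * 8 * 7 * 6 * 5 * 4 * fact(3)
= 10 * 9 * 8 * 7 * 6 * 5 * 4 * 3 * fact(2)
= 10 * 9 * 8 * 7 * 6 * 5 * 4 * 3 * 2 * fact(1)
= 10 * 9 * 8 * 7 * 6 * 5 * 4 * 3 * 2 * 1
= 3628800

3628800


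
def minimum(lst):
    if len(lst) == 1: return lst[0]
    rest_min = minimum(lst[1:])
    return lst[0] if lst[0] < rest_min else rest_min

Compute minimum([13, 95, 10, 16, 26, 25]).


minimum([13, 95, 10, 16, 26, 25]): compare 13 with minimum([95, 10, 16, 26, 25])
minimum([95, 10, 16, 26, 25]): compare 95 with minimum([10, 16, 26, 25])
minimum([10, 16, 26, 25]): compare 10 with minimum([16, 26, 25])
minimum([16, 26, 25]): compare 16 with minimum([26, 25])
minimum([26, 25]): compare 26 with minimum([25])
minimum([25]) = 25  (base case)
Compare 26 with 25 -> 25
Compare 16 with 25 -> 16
Compare 10 with 16 -> 10
Compare 95 with 10 -> 10
Compare 13 with 10 -> 10

10


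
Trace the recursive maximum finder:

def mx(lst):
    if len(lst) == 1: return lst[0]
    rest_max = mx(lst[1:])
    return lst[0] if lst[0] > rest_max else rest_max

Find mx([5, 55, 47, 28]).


mx([5, 55, 47, 28]): compare 5 with mx([55, 47, 28])
mx([55, 47, 28]): compare 55 with mx([47, 28])
mx([47, 28]): compare 47 with mx([28])
mx([28]) = 28  (base case)
Compare 47 with 28 -> 47
Compare 55 with 47 -> 55
Compare 5 with 55 -> 55

55


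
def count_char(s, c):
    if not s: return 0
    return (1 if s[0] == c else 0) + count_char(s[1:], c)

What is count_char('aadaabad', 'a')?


s[0]='a' == 'a' -> 1
s[0]='a' == 'a' -> 1
s[0]='d' != 'a' -> 0
s[0]='a' == 'a' -> 1
s[0]='a' == 'a' -> 1
s[0]='b' != 'a' -> 0
s[0]='a' == 'a' -> 1
s[0]='d' != 'a' -> 0
Sum: 1 + 1 + 0 + 1 + 1 + 0 + 1 + 0 = 5

5


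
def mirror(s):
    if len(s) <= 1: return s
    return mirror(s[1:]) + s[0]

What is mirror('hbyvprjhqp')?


mirror('hbyvprjhqp') = mirror('byvprjhqp') + 'h'
mirror('byvprjhqp') = mirror('yvprjhqp') + 'b'
mirror('yvprjhqp') = mirror('vprjhqp') + 'y'
mirror('vprjhqp') = mirror('prjhqp') + 'v'
mirror('prjhqp') = mirror('rjhqp') + 'p'
mirror('rjhqp') = mirror('jhqp') + 'r'
mirror('jhqp') = mirror('hqp') + 'j'
mirror('hqp') = mirror('qp') + 'h'
mirror('qp') = mirror('p') + 'q'
mirror('p') = 'p'  (base case)
Concatenating: 'p' + 'q' + 'h' + 'j' + 'r' + 'p' + 'v' + 'y' + 'b' + 'h' = 'pqhjrpvybh'

pqhjrpvybh


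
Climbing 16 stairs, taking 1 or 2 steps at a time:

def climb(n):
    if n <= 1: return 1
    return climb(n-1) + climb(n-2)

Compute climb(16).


Building up from base cases:
climb(0) = 1
climb(1) = 1
climb(2) = climb(1) + climb(0) = 1 + 1 = 2
climb(3) = climb(2) + climb(1) = 2 + 1 = 3
climb(4) = climb(3) + climb(2) = 3 + 2 = 5
climb(5) = climb(4) + climb(3) = 5 + 3 = 8
climb(6) = climb(5) + climb(4) = 8 + 5 = 13
climb(7) = climb(6) + climb(5) = 13 + 8 = 21
climb(8) = climb(7) + climb(6) = 21 + 13 = 34
climb(9) = climb(8) + climb(7) = 34 + 21 = 55
climb(10) = climb(9) + climb(8) = 55 + 34 = 89
climb(11) = climb(10) + climb(9) = 89 + 55 = 144
climb(12) = climb(11) + climb(10) = 144 + 89 = 233
climb(13) = climb(12) + climb(11) = 233 + 144 = 377
climb(14) = climb(13) + climb(12) = 377 + 233 = 610
climb(15) = climb(14) + climb(13) = 610 + 377 = 987
climb(16) = climb(15) + climb(14) = 987 + 610 = 1597

1597


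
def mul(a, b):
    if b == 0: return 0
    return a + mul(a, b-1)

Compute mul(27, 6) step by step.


mul(27, 6) = 27 + mul(27, 5)
mul(27, 5) = 27 + mul(27, 4)
mul(27, 4) = 27 + mul(27, 3)
mul(27, 3) = 27 + mul(27, 2)
mul(27, 2) = 27 + mul(27, 1)
mul(27, 1) = 27 + mul(27, 0)
mul(27, 0) = 0  (base case)
Total: 27 + 27 + 27 + 27 + 27 + 27 + 0 = 162

162


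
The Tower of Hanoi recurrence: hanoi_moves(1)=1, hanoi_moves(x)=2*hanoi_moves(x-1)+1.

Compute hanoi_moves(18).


hanoi_moves(18) = 2 * hanoi_moves(17) + 1
hanoi_moves(17) = 2 * hanoi_moves(16) + 1
hanoi_moves(16) = 2 * hanoi_moves(15) + 1
hanoi_moves(15) = 2 * hanoi_moves(14) + 1
hanoi_moves(14) = 2 * hanoi_moves(13) + 1
hanoi_moves(13) = 2 * hanoi_moves(12) + 1
hanoi_moves(12) = 2 * hanoi_moves(11) + 1
hanoi_moves(11) = 2 * hanoi_moves(10) + 1
hanoi_moves(10) = 2 * hanoi_moves(9) + 1
hanoi_moves(9) = 2 * hanoi_moves(8) + 1
hanoi_moves(8) = 2 * hanoi_moves(7) + 1
hanoi_moves(7) = 2 * hanoi_moves(6) + 1
hanoi_moves(6) = 2 * hanoi_moves(5) + 1
hanoi_moves(5) = 2 * hanoi_moves(4) + 1
hanoi_moves(4) = 2 * hanoi_moves(3) + 1
hanoi_moves(3) = 2 * hanoi_moves(2) + 1
hanoi_moves(2) = 2 * hanoi_moves(1) + 1
hanoi_moves(1) = 1  (base case)
hanoi_moves(2) = 2 * 1 + 1 = 3
hanoi_moves(3) = 2 * 3 + 1 = 7
hanoi_moves(4) = 2 * 7 + 1 = 15
hanoi_moves(5) = 2 * 15 + 1 = 31
hanoi_moves(6) = 2 * 31 + 1 = 63
hanoi_moves(7) = 2 * 63 + 1 = 127
hanoi_moves(8) = 2 * 127 + 1 = 255
hanoi_moves(9) = 2 * 255 + 1 = 511
hanoi_moves(10) = 2 * 511 + 1 = 1023
hanoi_moves(11) = 2 * 1023 + 1 = 2047
hanoi_moves(12) = 2 * 2047 + 1 = 4095
hanoi_moves(13) = 2 * 4095 + 1 = 8191
hanoi_moves(14) = 2 * 8191 + 1 = 16383
hanoi_moves(15) = 2 * 16383 + 1 = 32767
hanoi_moves(16) = 2 * 32767 + 1 = 65535
hanoi_moves(17) = 2 * 65535 + 1 = 131071
hanoi_moves(18) = 2 * 131071 + 1 = 262143

262143


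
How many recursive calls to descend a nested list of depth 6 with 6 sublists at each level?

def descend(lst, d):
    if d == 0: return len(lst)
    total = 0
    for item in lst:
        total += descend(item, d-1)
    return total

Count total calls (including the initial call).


At depth 0 (root): 1 call
At depth 1: each of 1 parents calls descend on 6 children = 6 calls
At depth 2: each of 6 parents calls descend on 6 children = 36 calls
At depth 3: each of 36 parents calls descend on 6 children = 216 calls
At depth 4: each of 216 parents calls descend on 6 children = 1296 calls
At depth 5: each of 1296 parents calls descend on 6 children = 7776 calls
At depth 6: each of 7776 parents calls descend on 6 children = 46656 calls
Total: 1 + 6 + 36 + 216 + 1296 + 7776 + 46656 = 55987

55987


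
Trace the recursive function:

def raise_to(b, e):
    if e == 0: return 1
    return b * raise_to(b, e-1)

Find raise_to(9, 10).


raise_to(9, 10)
= 9 * raise_to(9, 9)
= 9 * 9 * raise_to(9, 8)
= 9 * 9 * 9 * raise_to(9, 7)
= 9 * 9 * 9 * 9 * raise_to(9, 6)
= 9 * 9 * 9 * 9 * 9 * raise_to(9, 5)
= 9 * 9 * 9 * 9 * 9 * 9 * raise_to(9, 4)
= 9 * 9 * 9 * 9 * 9 * 9 * 9 * raise_to(9, 3)
= 9 * 9 * 9 * 9 * 9 * 9 * 9 * 9 * raise_to(9, 2)
= 9 * 9 * 9 * 9 * 9 * 9 * 9 * 9 * 9 * raise_to(9, 1)
= 9 * 9 * 9 * 9 * 9 * 9 * 9 * 9 * 9 * 9 * raise_to(9, 0)
= 9 * 9 * 9 * 9 * 9 * 9 * 9 * 9 * 9 * 9 * 1
= 3486784401

3486784401


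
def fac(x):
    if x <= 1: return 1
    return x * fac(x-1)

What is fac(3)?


fac(3)
= 3 * fac(2)
= 3 * 2 * fac(1)
= 3 * 2 * 1
= 6

6


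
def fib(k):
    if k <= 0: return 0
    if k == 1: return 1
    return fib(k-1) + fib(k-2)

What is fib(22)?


Computing fib(22) bottom-up:
fib(0) = 0
fib(1) = 1
fib(2) = fib(1) + fib(0) = 1 + 0 = 1
fib(3) = fib(2) + fib(1) = 1 + 1 = 2
fib(4) = fib(3) + fib(2) = 2 + 1 = 3
fib(5) = fib(4) + fib(3) = 3 + 2 = 5
fib(6) = fib(5) + fib(4) = 5 + 3 = 8
fib(7) = fib(6) + fib(5) = 8 + 5 = 13
fib(8) = fib(7) + fib(6) = 13 + 8 = 21
fib(9) = fib(8) + fib(7) = 21 + 13 = 34
fib(10) = fib(9) + fib(8) = 34 + 21 = 55
fib(11) = fib(10) + fib(9) = 55 + 34 = 89
fib(12) = fib(11) + fib(10) = 89 + 55 = 144
fib(13) = fib(12) + fib(11) = 144 + 89 = 233
fib(14) = fib(13) + fib(12) = 233 + 144 = 377
fib(15) = fib(14) + fib(13) = 377 + 233 = 610
fib(16) = fib(15) + fib(14) = 610 + 377 = 987
fib(17) = fib(16) + fib(15) = 987 + 610 = 1597
fib(18) = fib(17) + fib(16) = 1597 + 987 = 2584
fib(19) = fib(18) + fib(17) = 2584 + 1597 = 4181
fib(20) = fib(19) + fib(18) = 4181 + 2584 = 6765
fib(21) = fib(20) + fib(19) = 6765 + 4181 = 10946
fib(22) = fib(21) + fib(20) = 10946 + 6765 = 17711

17711


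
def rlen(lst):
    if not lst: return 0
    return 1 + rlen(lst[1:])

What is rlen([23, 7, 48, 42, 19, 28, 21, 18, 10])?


rlen([23, 7, 48, 42, 19, 28, 21, 18, 10]) = 1 + rlen([7, 48, 42, 19, 28, 21, 18, 10])
rlen([7, 48, 42, 19, 28, 21, 18, 10]) = 1 + rlen([48, 42, 19, 28, 21, 18, 10])
rlen([48, 42, 19, 28, 21, 18, 10]) = 1 + rlen([42, 19, 28, 21, 18, 10])
rlen([42, 19, 28, 21, 18, 10]) = 1 + rlen([19, 28, 21, 18, 10])
rlen([19, 28, 21, 18, 10]) = 1 + rlen([28, 21, 18, 10])
rlen([28, 21, 18, 10]) = 1 + rlen([21, 18, 10])
rlen([21, 18, 10]) = 1 + rlen([18, 10])
rlen([18, 10]) = 1 + rlen([10])
rlen([10]) = 1 + rlen([])
rlen([]) = 0  (base case)
Unwinding: 1 + 1 + 1 + 1 + 1 + 1 + 1 + 1 + 1 + 0 = 9

9


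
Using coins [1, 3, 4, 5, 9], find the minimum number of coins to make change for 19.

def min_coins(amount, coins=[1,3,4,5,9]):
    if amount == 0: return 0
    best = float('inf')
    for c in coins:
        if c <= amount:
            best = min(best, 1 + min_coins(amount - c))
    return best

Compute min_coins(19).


Building up with DP:
min_coins(0) = 0
min_coins(1) = min(1+min_coins(0)=1+0=1) = 1
min_coins(2) = min(1+min_coins(1)=1+1=2) = 2
min_coins(3) = min(1+min_coins(2)=1+2=3, 1+min_coins(0)=1+0=1) = 1
min_coins(4) = min(1+min_coins(3)=1+1=2, 1+min_coins(1)=1+1=2, 1+min_coins(0)=1+0=1) = 1
min_coins(5) = min(1+min_coins(4)=1+1=2, 1+min_coins(2)=1+2=3, 1+min_coins(1)=1+1=2, 1+min_coins(0)=1+0=1) = 1
min_coins(6) = min(1+min_coins(5)=1+1=2, 1+min_coins(3)=1+1=2, 1+min_coins(2)=1+2=3, 1+min_coins(1)=1+1=2) = 2
min_coins(7) = min(1+min_coins(6)=1+2=3, 1+min_coins(4)=1+1=2, 1+min_coins(3)=1+1=2, 1+min_coins(2)=1+2=3) = 2
min_coins(8) = min(1+min_coins(7)=1+2=3, 1+min_coins(5)=1+1=2, 1+min_coins(4)=1+1=2, 1+min_coins(3)=1+1=2) = 2
min_coins(9) = min(1+min_coins(8)=1+2=3, 1+min_coins(6)=1+2=3, 1+min_coins(5)=1+1=2, 1+min_coins(4)=1+1=2, 1+min_coins(0)=1+0=1) = 1
min_coins(10) = min(1+min_coins(9)=1+1=2, 1+min_coins(7)=1+2=3, 1+min_coins(6)=1+2=3, 1+min_coins(5)=1+1=2, 1+min_coins(1)=1+1=2) = 2
min_coins(11) = min(1+min_coins(10)=1+2=3, 1+min_coins(8)=1+2=3, 1+min_coins(7)=1+2=3, 1+min_coins(6)=1+2=3, 1+min_coins(2)=1+2=3) = 3
min_coins(12) = min(1+min_coins(11)=1+3=4, 1+min_coins(9)=1+1=2, 1+min_coins(8)=1+2=3, 1+min_coins(7)=1+2=3, 1+min_coins(3)=1+1=2) = 2
min_coins(13) = min(1+min_coins(12)=1+2=3, 1+min_coins(10)=1+2=3, 1+min_coins(9)=1+1=2, 1+min_coins(8)=1+2=3, 1+min_coins(4)=1+1=2) = 2
min_coins(14) = min(1+min_coins(13)=1+2=3, 1+min_coins(11)=1+3=4, 1+min_coins(10)=1+2=3, 1+min_coins(9)=1+1=2, 1+min_coins(5)=1+1=2) = 2
min_coins(15) = min(1+min_coins(14)=1+2=3, 1+min_coins(12)=1+2=3, 1+min_coins(11)=1+3=4, 1+min_coins(10)=1+2=3, 1+min_coins(6)=1+2=3) = 3
min_coins(16) = min(1+min_coins(15)=1+3=4, 1+min_coins(13)=1+2=3, 1+min_coins(12)=1+2=3, 1+min_coins(11)=1+3=4, 1+min_coins(7)=1+2=3) = 3
min_coins(17) = min(1+min_coins(16)=1+3=4, 1+min_coins(14)=1+2=3, 1+min_coins(13)=1+2=3, 1+min_coins(12)=1+2=3, 1+min_coins(8)=1+2=3) = 3
min_coins(18) = min(1+min_coins(17)=1+3=4, 1+min_coins(15)=1+3=4, 1+min_coins(14)=1+2=3, 1+min_coins(13)=1+2=3, 1+min_coins(9)=1+1=2) = 2
min_coins(19) = min(1+min_coins(18)=1+2=3, 1+min_coins(16)=1+3=4, 1+min_coins(15)=1+3=4, 1+min_coins(14)=1+2=3, 1+min_coins(10)=1+2=3) = 3

3


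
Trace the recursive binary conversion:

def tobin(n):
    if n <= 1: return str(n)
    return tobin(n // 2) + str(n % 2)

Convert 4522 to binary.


tobin(4522) = tobin(2261) + '0'
tobin(2261) = tobin(1130) + '1'
tobin(1130) = tobin(565) + '0'
tobin(565) = tobin(282) + '1'
tobin(282) = tobin(141) + '0'
tobin(141) = tobin(70) + '1'
tobin(70) = tobin(35) + '0'
tobin(35) = tobin(17) + '1'
tobin(17) = tobin(8) + '1'
tobin(8) = tobin(4) + '0'
tobin(4) = tobin(2) + '0'
tobin(2) = tobin(1) + '0'
tobin(1) = '1'  (base case)
Concatenating: '1' + '0' + '0' + '0' + '1' + '1' + '0' + '1' + '0' + '1' + '0' + '1' + '0' = '1000110101010'

1000110101010


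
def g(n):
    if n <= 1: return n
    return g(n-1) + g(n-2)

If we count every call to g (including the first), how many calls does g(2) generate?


Let C(n) = total calls for g(n)
C(0) = 1, C(1) = 1
C(2) = 1 + C(1) + C(0) = 1 + 1 + 1 = 3

3


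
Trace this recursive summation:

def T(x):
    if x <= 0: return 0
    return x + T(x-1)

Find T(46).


T(46)
= 46 + 45 + 44 + 43 + 42 + 41 + 40 + 39 + 38 + 37 + 36 + 35 + 34 + 33 + 32 + 31 + 30 + 29 + 28 + 27 + 26 + 25 + 24 + 23 + 22 + 21 + 20 + 19 + 18 + 17 + 16 + 15 + 14 + 13 + 12 + 11 + 10 + 9 + 8 + 7 + 6 + 5 + 4 + 3 + 2 + 1 + T(0)
= 46 + 45 + 44 + 43 + 42 + 41 + 40 + 39 + 38 + 37 + 36 + 35 + 34 + 33 + 32 + 31 + 30 + 29 + 28 + 27 + 26 + 25 + 24 + 23 + 22 + 21 + 20 + 19 + 18 + 17 + 16 + 15 + 14 + 13 + 12 + 11 + 10 + 9 + 8 + 7 + 6 + 5 + 4 + 3 + 2 + 1 + 0
= 1081

1081


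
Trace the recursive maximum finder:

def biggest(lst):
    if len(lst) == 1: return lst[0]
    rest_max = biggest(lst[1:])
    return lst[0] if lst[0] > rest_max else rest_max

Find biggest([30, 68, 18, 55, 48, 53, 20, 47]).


biggest([30, 68, 18, 55, 48, 53, 20, 47]): compare 30 with biggest([68, 18, 55, 48, 53, 20, 47])
biggest([68, 18, 55, 48, 53, 20, 47]): compare 68 with biggest([18, 55, 48, 53, 20, 47])
biggest([18, 55, 48, 53, 20, 47]): compare 18 with biggest([55, 48, 53, 20, 47])
biggest([55, 48, 53, 20, 47]): compare 55 with biggest([48, 53, 20, 47])
biggest([48, 53, 20, 47]): compare 48 with biggest([53, 20, 47])
biggest([53, 20, 47]): compare 53 with biggest([20, 47])
biggest([20, 47]): compare 20 with biggest([47])
biggest([47]) = 47  (base case)
Compare 20 with 47 -> 47
Compare 53 with 47 -> 53
Compare 48 with 53 -> 53
Compare 55 with 53 -> 55
Compare 18 with 55 -> 55
Compare 68 with 55 -> 68
Compare 30 with 68 -> 68

68


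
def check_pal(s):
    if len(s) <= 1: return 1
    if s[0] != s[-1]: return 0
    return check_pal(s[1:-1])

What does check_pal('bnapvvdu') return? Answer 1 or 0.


check_pal('bnapvvdu'): s[0]='b' != s[-1]='u' -> return 0
Result: 0 (not a palindrome)

0
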